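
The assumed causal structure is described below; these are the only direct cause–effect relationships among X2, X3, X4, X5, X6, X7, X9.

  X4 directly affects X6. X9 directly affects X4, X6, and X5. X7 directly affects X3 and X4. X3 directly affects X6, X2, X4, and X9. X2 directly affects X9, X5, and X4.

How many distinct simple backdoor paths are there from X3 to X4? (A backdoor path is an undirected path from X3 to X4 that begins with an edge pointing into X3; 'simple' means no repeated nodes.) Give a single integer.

A backdoor path from X3 to X4 is any simple undirected path whose first edge points into X3 (i.e. leaves X3 via a parent).
Parents of X3: {X7}.
Enumerating:
  P1: X3 <- X7 -> X4
That exhausts the simple backdoor paths. Count: 1.

1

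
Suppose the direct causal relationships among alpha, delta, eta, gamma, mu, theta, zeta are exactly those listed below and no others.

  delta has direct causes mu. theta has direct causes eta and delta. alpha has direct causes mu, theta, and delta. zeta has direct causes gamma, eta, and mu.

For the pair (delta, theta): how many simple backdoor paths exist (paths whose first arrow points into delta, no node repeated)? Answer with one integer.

2

A backdoor path from delta to theta is any simple undirected path whose first edge points into delta (i.e. leaves delta via a parent).
Parents of delta: {mu}.
Enumerating:
  P1: delta <- mu -> zeta <- eta -> theta
  P2: delta <- mu -> alpha <- theta
That exhausts the simple backdoor paths. Count: 2.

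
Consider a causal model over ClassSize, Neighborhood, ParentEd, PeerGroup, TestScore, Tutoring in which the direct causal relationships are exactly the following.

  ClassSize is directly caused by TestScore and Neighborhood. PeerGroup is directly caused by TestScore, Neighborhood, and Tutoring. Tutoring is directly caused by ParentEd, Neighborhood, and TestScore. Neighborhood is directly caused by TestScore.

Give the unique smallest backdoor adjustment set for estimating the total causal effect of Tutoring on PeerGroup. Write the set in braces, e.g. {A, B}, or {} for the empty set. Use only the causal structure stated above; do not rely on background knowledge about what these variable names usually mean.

Variables eligible for adjustment (non-descendants of Tutoring, excluding Tutoring and PeerGroup): {ClassSize, Neighborhood, ParentEd, TestScore}.
Backdoor paths from Tutoring to PeerGroup:
  P1: Tutoring <- TestScore -> Neighborhood -> PeerGroup
  P2: Tutoring <- TestScore -> ClassSize <- Neighborhood -> PeerGroup
  P3: Tutoring <- TestScore -> PeerGroup
  P4: Tutoring <- Neighborhood <- TestScore -> PeerGroup
  P5: Tutoring <- Neighborhood -> ClassSize <- TestScore -> PeerGroup
  P6: Tutoring <- Neighborhood -> PeerGroup
The empty set is not sufficient: P1 (Tutoring <- TestScore -> Neighborhood -> PeerGroup) has no collider blocking it and no conditioned non-collider, so it is open.
Try {Neighborhood, TestScore}:
  P1: blocked at fork node TestScore ∈ conditioning set.
  P2: blocked at fork node TestScore ∈ conditioning set.
  P3: blocked at fork node TestScore ∈ conditioning set.
  P4: blocked at chain node Neighborhood ∈ conditioning set.
  P5: blocked at fork node Neighborhood ∈ conditioning set.
  P6: blocked at fork node Neighborhood ∈ conditioning set.
{Neighborhood, TestScore} contains no descendant of Tutoring and blocks every backdoor path.
Every element of {Neighborhood, TestScore} is needed (dropping Neighborhood leaves P6 open; dropping TestScore leaves P3 open), so no proper subset is valid.
Among all size-2 subsets of the eligible variables, only {Neighborhood, TestScore} blocks every backdoor path, so it is the unique smallest valid adjustment set.

{Neighborhood, TestScore}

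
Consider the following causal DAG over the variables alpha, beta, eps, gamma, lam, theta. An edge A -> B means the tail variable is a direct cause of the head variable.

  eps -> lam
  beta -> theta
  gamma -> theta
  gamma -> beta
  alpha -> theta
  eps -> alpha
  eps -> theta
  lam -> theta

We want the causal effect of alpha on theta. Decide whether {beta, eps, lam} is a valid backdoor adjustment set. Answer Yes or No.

Yes

Backdoor paths from alpha to theta (paths whose first edge points into alpha):
  P1: alpha <- eps -> lam -> theta
  P2: alpha <- eps -> theta
Condition 1 (no descendant of alpha in the set): holds — descendants of alpha are {theta}; none are in {beta, eps, lam}.
Condition 2 (every backdoor path blocked by {beta, eps, lam}):
  P1: blocked at fork node eps ∈ conditioning set.
  P2: blocked at fork node eps ∈ conditioning set.
{beta, eps, lam} satisfies the backdoor criterion.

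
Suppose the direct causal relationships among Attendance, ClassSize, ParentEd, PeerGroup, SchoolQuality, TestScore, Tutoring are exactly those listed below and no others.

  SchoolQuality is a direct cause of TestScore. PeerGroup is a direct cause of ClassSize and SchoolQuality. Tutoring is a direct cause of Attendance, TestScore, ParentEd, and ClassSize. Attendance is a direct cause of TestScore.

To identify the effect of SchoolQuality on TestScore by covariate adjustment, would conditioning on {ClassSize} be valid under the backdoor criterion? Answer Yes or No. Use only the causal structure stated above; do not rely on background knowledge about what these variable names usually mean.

No

Backdoor paths from SchoolQuality to TestScore (paths whose first edge points into SchoolQuality):
  P1: SchoolQuality <- PeerGroup -> ClassSize <- Tutoring -> Attendance -> TestScore
  P2: SchoolQuality <- PeerGroup -> ClassSize <- Tutoring -> TestScore
Condition 1 (no descendant of SchoolQuality in the set): holds — descendants of SchoolQuality are {TestScore}; none are in {ClassSize}.
Condition 2 (every backdoor path blocked by {ClassSize}):
  P1: open — collider(s) ClassSize are conditioned on (or have a conditioned descendant) and no non-collider on the path is in the set.
  P2: open — collider(s) ClassSize are conditioned on (or have a conditioned descendant) and no non-collider on the path is in the set.
{ClassSize} does not satisfy the backdoor criterion.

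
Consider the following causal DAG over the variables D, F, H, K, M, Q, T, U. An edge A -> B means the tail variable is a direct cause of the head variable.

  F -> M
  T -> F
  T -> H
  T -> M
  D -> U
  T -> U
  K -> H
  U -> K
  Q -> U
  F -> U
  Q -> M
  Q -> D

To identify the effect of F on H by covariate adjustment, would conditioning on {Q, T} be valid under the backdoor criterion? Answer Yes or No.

Backdoor paths from F to H (paths whose first edge points into F):
  P1: F <- T -> M <- Q -> D -> U -> K -> H
  P2: F <- T -> M <- Q -> U -> K -> H
  P3: F <- T -> U -> K -> H
  P4: F <- T -> H
Condition 1 (no descendant of F in the set): holds — descendants of F are {H, K, M, U}; none are in {Q, T}.
Condition 2 (every backdoor path blocked by {Q, T}):
  P1: blocked at fork node T ∈ conditioning set.
  P2: blocked at fork node T ∈ conditioning set.
  P3: blocked at fork node T ∈ conditioning set.
  P4: blocked at fork node T ∈ conditioning set.
{Q, T} satisfies the backdoor criterion.

Yes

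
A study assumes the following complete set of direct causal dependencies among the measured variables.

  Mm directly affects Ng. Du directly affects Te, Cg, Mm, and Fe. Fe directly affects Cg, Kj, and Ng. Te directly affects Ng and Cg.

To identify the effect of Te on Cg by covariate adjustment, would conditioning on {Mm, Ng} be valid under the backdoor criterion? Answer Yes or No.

No

Backdoor paths from Te to Cg (paths whose first edge points into Te):
  P1: Te <- Du -> Fe -> Cg
  P2: Te <- Du -> Mm -> Ng <- Fe -> Cg
  P3: Te <- Du -> Cg
Condition 1 (no descendant of Te in the set): FAILS — Ng is a descendant of Te.
Condition 2 (every backdoor path blocked by {Mm, Ng}):
  P1: open — no interior node is in the conditioning set.
  P2: blocked at chain node Mm ∈ conditioning set.
  P3: open — no interior node is in the conditioning set.
{Mm, Ng} does not satisfy the backdoor criterion.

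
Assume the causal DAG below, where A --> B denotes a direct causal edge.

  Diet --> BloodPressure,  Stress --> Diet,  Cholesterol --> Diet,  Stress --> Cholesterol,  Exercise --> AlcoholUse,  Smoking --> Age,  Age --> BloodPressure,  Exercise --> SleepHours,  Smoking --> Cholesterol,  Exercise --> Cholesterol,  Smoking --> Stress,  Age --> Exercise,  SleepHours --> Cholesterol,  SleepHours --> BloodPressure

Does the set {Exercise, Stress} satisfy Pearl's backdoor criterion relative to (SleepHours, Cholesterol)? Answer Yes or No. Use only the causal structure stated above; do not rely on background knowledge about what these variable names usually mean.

Yes

Backdoor paths from SleepHours to Cholesterol (paths whose first edge points into SleepHours):
  P1: SleepHours <- Exercise <- Age <- Smoking -> Stress -> Cholesterol
  P2: SleepHours <- Exercise <- Age <- Smoking -> Stress -> Diet <- Cholesterol
  P3: SleepHours <- Exercise <- Age <- Smoking -> Cholesterol
  P4: SleepHours <- Exercise <- Age -> BloodPressure <- Diet <- Stress <- Smoking -> Cholesterol
  P5: SleepHours <- Exercise <- Age -> BloodPressure <- Diet <- Stress -> Cholesterol
  P6: SleepHours <- Exercise <- Age -> BloodPressure <- Diet <- Cholesterol
  P7: SleepHours <- Exercise -> Cholesterol
Condition 1 (no descendant of SleepHours in the set): holds — descendants of SleepHours are {BloodPressure, Cholesterol, Diet}; none are in {Exercise, Stress}.
Condition 2 (every backdoor path blocked by {Exercise, Stress}):
  P1: blocked at chain node Exercise ∈ conditioning set.
  P2: blocked at chain node Exercise ∈ conditioning set.
  P3: blocked at chain node Exercise ∈ conditioning set.
  P4: blocked at chain node Exercise ∈ conditioning set.
  P5: blocked at chain node Exercise ∈ conditioning set.
  P6: blocked at chain node Exercise ∈ conditioning set.
  P7: blocked at fork node Exercise ∈ conditioning set.
{Exercise, Stress} satisfies the backdoor criterion.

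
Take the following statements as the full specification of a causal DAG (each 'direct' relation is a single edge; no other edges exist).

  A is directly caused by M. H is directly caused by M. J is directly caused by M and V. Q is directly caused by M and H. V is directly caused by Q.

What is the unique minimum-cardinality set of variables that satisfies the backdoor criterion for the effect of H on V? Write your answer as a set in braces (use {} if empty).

Variables eligible for adjustment (non-descendants of H, excluding H and V): {A, M}.
Backdoor paths from H to V:
  P1: H <- M -> Q -> V
  P2: H <- M -> J <- V
The empty set is not sufficient: P1 (H <- M -> Q -> V) has no collider blocking it and no conditioned non-collider, so it is open.
Try {M}:
  P1: blocked at fork node M ∈ conditioning set.
  P2: blocked at fork node M ∈ conditioning set.
{M} contains no descendant of H and blocks every backdoor path.
No other singleton works — e.g. {A} leaves P1 open — so {M} is the unique smallest valid adjustment set.

{M}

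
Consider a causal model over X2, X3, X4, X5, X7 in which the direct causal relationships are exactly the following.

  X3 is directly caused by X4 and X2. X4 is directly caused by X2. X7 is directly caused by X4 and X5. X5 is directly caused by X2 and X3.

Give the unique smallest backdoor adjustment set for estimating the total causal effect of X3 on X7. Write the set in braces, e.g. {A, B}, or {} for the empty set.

Variables eligible for adjustment (non-descendants of X3, excluding X3 and X7): {X2, X4}.
Backdoor paths from X3 to X7:
  P1: X3 <- X2 -> X4 -> X7
  P2: X3 <- X2 -> X5 -> X7
  P3: X3 <- X4 <- X2 -> X5 -> X7
  P4: X3 <- X4 -> X7
The empty set is not sufficient: P1 (X3 <- X2 -> X4 -> X7) has no collider blocking it and no conditioned non-collider, so it is open.
Try {X2, X4}:
  P1: blocked at fork node X2 ∈ conditioning set.
  P2: blocked at fork node X2 ∈ conditioning set.
  P3: blocked at chain node X4 ∈ conditioning set.
  P4: blocked at fork node X4 ∈ conditioning set.
{X2, X4} contains no descendant of X3 and blocks every backdoor path.
Every element of {X2, X4} is needed (dropping X2 leaves P2 open; dropping X4 leaves P4 open), so no proper subset is valid.
Among all size-2 subsets of the eligible variables, only {X2, X4} blocks every backdoor path, so it is the unique smallest valid adjustment set.

{X2, X4}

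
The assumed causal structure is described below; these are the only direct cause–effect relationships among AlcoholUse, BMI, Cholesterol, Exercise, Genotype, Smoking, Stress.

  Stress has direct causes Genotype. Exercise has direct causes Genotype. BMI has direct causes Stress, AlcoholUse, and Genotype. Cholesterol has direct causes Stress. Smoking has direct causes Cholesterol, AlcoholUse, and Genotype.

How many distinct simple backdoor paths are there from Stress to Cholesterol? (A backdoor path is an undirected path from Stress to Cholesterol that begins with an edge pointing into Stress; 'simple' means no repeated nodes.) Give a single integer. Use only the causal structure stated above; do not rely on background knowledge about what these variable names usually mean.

A backdoor path from Stress to Cholesterol is any simple undirected path whose first edge points into Stress (i.e. leaves Stress via a parent).
Parents of Stress: {Genotype}.
Enumerating:
  P1: Stress <- Genotype -> BMI <- AlcoholUse -> Smoking <- Cholesterol
  P2: Stress <- Genotype -> Smoking <- Cholesterol
That exhausts the simple backdoor paths. Count: 2.

2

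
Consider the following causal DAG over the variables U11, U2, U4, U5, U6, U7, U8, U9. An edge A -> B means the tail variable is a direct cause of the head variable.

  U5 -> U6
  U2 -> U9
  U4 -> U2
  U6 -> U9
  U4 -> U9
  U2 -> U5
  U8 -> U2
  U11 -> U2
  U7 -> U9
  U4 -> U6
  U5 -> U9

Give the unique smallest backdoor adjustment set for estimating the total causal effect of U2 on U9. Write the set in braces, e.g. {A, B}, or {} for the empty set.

{U4}

Variables eligible for adjustment (non-descendants of U2, excluding U2 and U9): {U11, U4, U7, U8}.
Backdoor paths from U2 to U9:
  P1: U2 <- U4 -> U6 <- U5 -> U9
  P2: U2 <- U4 -> U6 -> U9
  P3: U2 <- U4 -> U9
The empty set is not sufficient: P2 (U2 <- U4 -> U6 -> U9) has no collider blocking it and no conditioned non-collider, so it is open.
Try {U4}:
  P1: blocked at fork node U4 ∈ conditioning set.
  P2: blocked at fork node U4 ∈ conditioning set.
  P3: blocked at fork node U4 ∈ conditioning set.
{U4} contains no descendant of U2 and blocks every backdoor path.
No other singleton works — e.g. {U7} leaves P2 open — so {U4} is the unique smallest valid adjustment set.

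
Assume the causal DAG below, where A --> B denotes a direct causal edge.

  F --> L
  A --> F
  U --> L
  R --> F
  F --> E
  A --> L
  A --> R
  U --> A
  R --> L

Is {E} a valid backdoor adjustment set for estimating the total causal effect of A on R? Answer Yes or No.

Backdoor paths from A to R (paths whose first edge points into A):
  P1: A <- U -> L <- R
  P2: A <- U -> L <- F <- R
Condition 1 (no descendant of A in the set): FAILS — E is a descendant of A.
Condition 2 (every backdoor path blocked by {E}):
  P1: blocked at collider L (neither it nor any descendant is in the conditioning set).
  P2: blocked at collider L (neither it nor any descendant is in the conditioning set).
{E} does not satisfy the backdoor criterion.

No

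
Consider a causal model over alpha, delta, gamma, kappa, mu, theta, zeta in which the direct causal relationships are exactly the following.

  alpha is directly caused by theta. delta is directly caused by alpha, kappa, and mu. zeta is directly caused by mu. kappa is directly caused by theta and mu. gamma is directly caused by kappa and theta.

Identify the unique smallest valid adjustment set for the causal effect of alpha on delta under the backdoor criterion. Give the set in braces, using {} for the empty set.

{theta}

Variables eligible for adjustment (non-descendants of alpha, excluding alpha and delta): {gamma, kappa, mu, theta, zeta}.
Backdoor paths from alpha to delta:
  P1: alpha <- theta -> kappa <- mu -> delta
  P2: alpha <- theta -> kappa -> delta
  P3: alpha <- theta -> gamma <- kappa <- mu -> delta
  P4: alpha <- theta -> gamma <- kappa -> delta
The empty set is not sufficient: P2 (alpha <- theta -> kappa -> delta) has no collider blocking it and no conditioned non-collider, so it is open.
Try {theta}:
  P1: blocked at fork node theta ∈ conditioning set.
  P2: blocked at fork node theta ∈ conditioning set.
  P3: blocked at fork node theta ∈ conditioning set.
  P4: blocked at fork node theta ∈ conditioning set.
{theta} contains no descendant of alpha and blocks every backdoor path.
No other singleton works — e.g. {mu} leaves P2 open — so {theta} is the unique smallest valid adjustment set.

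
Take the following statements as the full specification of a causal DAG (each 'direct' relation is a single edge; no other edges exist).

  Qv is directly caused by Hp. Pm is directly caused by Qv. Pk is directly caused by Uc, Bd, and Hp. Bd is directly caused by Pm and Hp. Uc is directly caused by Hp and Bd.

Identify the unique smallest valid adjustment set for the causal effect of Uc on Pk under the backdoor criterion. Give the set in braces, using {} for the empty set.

Variables eligible for adjustment (non-descendants of Uc, excluding Uc and Pk): {Bd, Hp, Pm, Qv}.
Backdoor paths from Uc to Pk:
  P1: Uc <- Hp -> Qv -> Pm -> Bd -> Pk
  P2: Uc <- Hp -> Bd -> Pk
  P3: Uc <- Hp -> Pk
  P4: Uc <- Bd <- Hp -> Pk
  P5: Uc <- Bd <- Pm <- Qv <- Hp -> Pk
  P6: Uc <- Bd -> Pk
The empty set is not sufficient: P1 (Uc <- Hp -> Qv -> Pm -> Bd -> Pk) has no collider blocking it and no conditioned non-collider, so it is open.
Try {Bd, Hp}:
  P1: blocked at fork node Hp ∈ conditioning set.
  P2: blocked at fork node Hp ∈ conditioning set.
  P3: blocked at fork node Hp ∈ conditioning set.
  P4: blocked at chain node Bd ∈ conditioning set.
  P5: blocked at chain node Bd ∈ conditioning set.
  P6: blocked at fork node Bd ∈ conditioning set.
{Bd, Hp} contains no descendant of Uc and blocks every backdoor path.
Every element of {Bd, Hp} is needed (dropping Bd leaves P6 open; dropping Hp leaves P3 open), so no proper subset is valid.
Among all size-2 subsets of the eligible variables, only {Bd, Hp} blocks every backdoor path, so it is the unique smallest valid adjustment set.

{Bd, Hp}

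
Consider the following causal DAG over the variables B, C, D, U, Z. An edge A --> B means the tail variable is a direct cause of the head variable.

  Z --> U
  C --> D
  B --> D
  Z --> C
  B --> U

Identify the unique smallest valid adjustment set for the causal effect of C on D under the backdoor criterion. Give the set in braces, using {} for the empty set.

{}

Variables eligible for adjustment (non-descendants of C, excluding C and D): {B, U, Z}.
Backdoor paths from C to D:
  P1: C <- Z -> U <- B -> D
Each backdoor path contains an unconditioned collider, so every path is already blocked with the empty conditioning set:
  P1: blocked at collider U (neither it nor any descendant is in the conditioning set).
The empty set is therefore the unique smallest valid set.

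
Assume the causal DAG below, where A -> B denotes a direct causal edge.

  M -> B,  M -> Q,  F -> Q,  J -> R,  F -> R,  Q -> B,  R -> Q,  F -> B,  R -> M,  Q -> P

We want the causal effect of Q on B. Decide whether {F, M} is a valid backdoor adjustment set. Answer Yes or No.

Yes

Backdoor paths from Q to B (paths whose first edge points into Q):
  P1: Q <- F -> R -> M -> B
  P2: Q <- F -> B
  P3: Q <- R <- F -> B
  P4: Q <- R -> M -> B
  P5: Q <- M <- R <- F -> B
  P6: Q <- M -> B
Condition 1 (no descendant of Q in the set): holds — descendants of Q are {B, P}; none are in {F, M}.
Condition 2 (every backdoor path blocked by {F, M}):
  P1: blocked at fork node F ∈ conditioning set.
  P2: blocked at fork node F ∈ conditioning set.
  P3: blocked at fork node F ∈ conditioning set.
  P4: blocked at chain node M ∈ conditioning set.
  P5: blocked at chain node M ∈ conditioning set.
  P6: blocked at fork node M ∈ conditioning set.
{F, M} satisfies the backdoor criterion.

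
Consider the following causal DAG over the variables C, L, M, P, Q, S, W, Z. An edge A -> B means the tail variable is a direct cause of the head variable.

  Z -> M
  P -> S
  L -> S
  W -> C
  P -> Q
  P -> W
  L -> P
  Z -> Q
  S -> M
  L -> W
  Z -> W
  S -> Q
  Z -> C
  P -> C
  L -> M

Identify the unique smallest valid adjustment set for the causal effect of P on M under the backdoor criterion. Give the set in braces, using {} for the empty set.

{L}

Variables eligible for adjustment (non-descendants of P, excluding P and M): {L, Z}.
Backdoor paths from P to M:
  P1: P <- L -> S -> M
  P2: P <- L -> S -> Q <- Z -> M
  P3: P <- L -> M
  P4: P <- L -> W <- Z -> M
  P5: P <- L -> W <- Z -> Q <- S -> M
  P6: P <- L -> W -> C <- Z -> M
  P7: P <- L -> W -> C <- Z -> Q <- S -> M
The empty set is not sufficient: P1 (P <- L -> S -> M) has no collider blocking it and no conditioned non-collider, so it is open.
Try {L}:
  P1: blocked at fork node L ∈ conditioning set.
  P2: blocked at fork node L ∈ conditioning set.
  P3: blocked at fork node L ∈ conditioning set.
  P4: blocked at fork node L ∈ conditioning set.
  P5: blocked at fork node L ∈ conditioning set.
  P6: blocked at fork node L ∈ conditioning set.
  P7: blocked at fork node L ∈ conditioning set.
{L} contains no descendant of P and blocks every backdoor path.
No other singleton works — e.g. {Z} leaves P1 open — so {L} is the unique smallest valid adjustment set.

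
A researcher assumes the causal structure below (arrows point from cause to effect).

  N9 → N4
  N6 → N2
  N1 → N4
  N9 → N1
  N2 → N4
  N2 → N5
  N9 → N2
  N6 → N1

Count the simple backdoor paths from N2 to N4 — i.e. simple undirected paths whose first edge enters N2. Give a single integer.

4

A backdoor path from N2 to N4 is any simple undirected path whose first edge points into N2 (i.e. leaves N2 via a parent).
Parents of N2: {N6, N9}.
Enumerating:
  P1: N2 <- N9 -> N1 -> N4
  P2: N2 <- N9 -> N4
  P3: N2 <- N6 -> N1 <- N9 -> N4
  P4: N2 <- N6 -> N1 -> N4
That exhausts the simple backdoor paths. Count: 4.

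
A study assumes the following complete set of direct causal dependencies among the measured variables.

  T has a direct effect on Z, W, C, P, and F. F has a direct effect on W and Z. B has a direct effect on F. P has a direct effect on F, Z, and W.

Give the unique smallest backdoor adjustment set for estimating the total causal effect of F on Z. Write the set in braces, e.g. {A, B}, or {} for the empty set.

Variables eligible for adjustment (non-descendants of F, excluding F and Z): {B, C, P, T}.
Backdoor paths from F to Z:
  P1: F <- T -> P -> Z
  P2: F <- T -> Z
  P3: F <- T -> W <- P -> Z
  P4: F <- P <- T -> Z
  P5: F <- P -> Z
  P6: F <- P -> W <- T -> Z
The empty set is not sufficient: P1 (F <- T -> P -> Z) has no collider blocking it and no conditioned non-collider, so it is open.
Try {P, T}:
  P1: blocked at fork node T ∈ conditioning set.
  P2: blocked at fork node T ∈ conditioning set.
  P3: blocked at fork node T ∈ conditioning set.
  P4: blocked at chain node P ∈ conditioning set.
  P5: blocked at fork node P ∈ conditioning set.
  P6: blocked at fork node P ∈ conditioning set.
{P, T} contains no descendant of F and blocks every backdoor path.
Every element of {P, T} is needed (dropping P leaves P5 open; dropping T leaves P2 open), so no proper subset is valid.
Among all size-2 subsets of the eligible variables, only {P, T} blocks every backdoor path, so it is the unique smallest valid adjustment set.

{P, T}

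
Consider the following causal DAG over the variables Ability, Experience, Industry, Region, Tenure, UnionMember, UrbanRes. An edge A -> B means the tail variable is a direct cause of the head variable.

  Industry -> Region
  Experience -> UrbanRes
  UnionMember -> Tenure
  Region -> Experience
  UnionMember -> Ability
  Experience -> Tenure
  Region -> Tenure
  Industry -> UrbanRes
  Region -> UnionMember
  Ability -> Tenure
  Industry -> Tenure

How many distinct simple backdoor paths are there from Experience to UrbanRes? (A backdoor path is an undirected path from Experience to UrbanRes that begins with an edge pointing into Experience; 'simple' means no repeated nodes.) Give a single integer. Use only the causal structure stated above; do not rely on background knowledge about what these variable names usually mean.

A backdoor path from Experience to UrbanRes is any simple undirected path whose first edge points into Experience (i.e. leaves Experience via a parent).
Parents of Experience: {Region}.
Enumerating:
  P1: Experience <- Region <- Industry -> UrbanRes
  P2: Experience <- Region -> UnionMember -> Ability -> Tenure <- Industry -> UrbanRes
  P3: Experience <- Region -> UnionMember -> Tenure <- Industry -> UrbanRes
  P4: Experience <- Region -> Tenure <- Industry -> UrbanRes
That exhausts the simple backdoor paths. Count: 4.

4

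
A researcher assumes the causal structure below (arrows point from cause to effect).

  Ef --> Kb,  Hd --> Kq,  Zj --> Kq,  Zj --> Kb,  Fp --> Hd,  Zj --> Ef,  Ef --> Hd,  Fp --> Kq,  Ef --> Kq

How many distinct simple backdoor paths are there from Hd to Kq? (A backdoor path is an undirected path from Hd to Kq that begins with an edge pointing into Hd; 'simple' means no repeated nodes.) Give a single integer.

4

A backdoor path from Hd to Kq is any simple undirected path whose first edge points into Hd (i.e. leaves Hd via a parent).
Parents of Hd: {Ef, Fp}.
Enumerating:
  P1: Hd <- Fp -> Kq
  P2: Hd <- Ef <- Zj -> Kq
  P3: Hd <- Ef -> Kb <- Zj -> Kq
  P4: Hd <- Ef -> Kq
That exhausts the simple backdoor paths. Count: 4.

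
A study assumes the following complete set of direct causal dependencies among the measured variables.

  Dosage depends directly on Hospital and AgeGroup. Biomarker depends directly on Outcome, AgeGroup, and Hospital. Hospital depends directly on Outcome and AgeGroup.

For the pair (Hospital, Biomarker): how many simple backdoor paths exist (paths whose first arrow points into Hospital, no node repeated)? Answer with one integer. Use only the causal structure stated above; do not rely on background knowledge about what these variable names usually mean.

A backdoor path from Hospital to Biomarker is any simple undirected path whose first edge points into Hospital (i.e. leaves Hospital via a parent).
Parents of Hospital: {AgeGroup, Outcome}.
Enumerating:
  P1: Hospital <- Outcome -> Biomarker
  P2: Hospital <- AgeGroup -> Biomarker
That exhausts the simple backdoor paths. Count: 2.

2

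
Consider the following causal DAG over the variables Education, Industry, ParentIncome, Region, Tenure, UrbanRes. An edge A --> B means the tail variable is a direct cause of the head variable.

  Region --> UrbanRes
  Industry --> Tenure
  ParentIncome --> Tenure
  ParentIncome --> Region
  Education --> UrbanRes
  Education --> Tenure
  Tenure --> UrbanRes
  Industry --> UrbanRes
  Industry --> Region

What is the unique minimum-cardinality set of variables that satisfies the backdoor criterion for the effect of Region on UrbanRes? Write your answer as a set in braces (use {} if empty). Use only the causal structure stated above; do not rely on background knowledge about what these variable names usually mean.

{Industry, ParentIncome}

Variables eligible for adjustment (non-descendants of Region, excluding Region and UrbanRes): {Education, Industry, ParentIncome, Tenure}.
Backdoor paths from Region to UrbanRes:
  P1: Region <- ParentIncome -> Tenure <- Education -> UrbanRes
  P2: Region <- ParentIncome -> Tenure <- Industry -> UrbanRes
  P3: Region <- ParentIncome -> Tenure -> UrbanRes
  P4: Region <- Industry -> Tenure <- Education -> UrbanRes
  P5: Region <- Industry -> Tenure -> UrbanRes
  P6: Region <- Industry -> UrbanRes
The empty set is not sufficient: P3 (Region <- ParentIncome -> Tenure -> UrbanRes) has no collider blocking it and no conditioned non-collider, so it is open.
Try {Industry, ParentIncome}:
  P1: blocked at fork node ParentIncome ∈ conditioning set.
  P2: blocked at fork node ParentIncome ∈ conditioning set.
  P3: blocked at fork node ParentIncome ∈ conditioning set.
  P4: blocked at fork node Industry ∈ conditioning set.
  P5: blocked at fork node Industry ∈ conditioning set.
  P6: blocked at fork node Industry ∈ conditioning set.
{Industry, ParentIncome} contains no descendant of Region and blocks every backdoor path.
Every element of {Industry, ParentIncome} is needed (dropping Industry leaves P5 open; dropping ParentIncome leaves P3 open), so no proper subset is valid.
Among all size-2 subsets of the eligible variables, only {Industry, ParentIncome} blocks every backdoor path, so it is the unique smallest valid adjustment set.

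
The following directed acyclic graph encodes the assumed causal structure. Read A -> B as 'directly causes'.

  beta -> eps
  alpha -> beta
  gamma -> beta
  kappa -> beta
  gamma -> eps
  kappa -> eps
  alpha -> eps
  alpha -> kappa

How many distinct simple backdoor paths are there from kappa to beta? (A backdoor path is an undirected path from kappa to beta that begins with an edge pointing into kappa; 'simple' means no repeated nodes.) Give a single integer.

3

A backdoor path from kappa to beta is any simple undirected path whose first edge points into kappa (i.e. leaves kappa via a parent).
Parents of kappa: {alpha}.
Enumerating:
  P1: kappa <- alpha -> beta
  P2: kappa <- alpha -> eps <- gamma -> beta
  P3: kappa <- alpha -> eps <- beta
That exhausts the simple backdoor paths. Count: 3.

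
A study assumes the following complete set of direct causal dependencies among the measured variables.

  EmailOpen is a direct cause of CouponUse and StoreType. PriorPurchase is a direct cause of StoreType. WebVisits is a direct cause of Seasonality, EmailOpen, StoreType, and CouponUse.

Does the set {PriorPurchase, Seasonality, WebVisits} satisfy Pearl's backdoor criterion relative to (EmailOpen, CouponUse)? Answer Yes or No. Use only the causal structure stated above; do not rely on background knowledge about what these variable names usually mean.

Yes

Backdoor paths from EmailOpen to CouponUse (paths whose first edge points into EmailOpen):
  P1: EmailOpen <- WebVisits -> CouponUse
Condition 1 (no descendant of EmailOpen in the set): holds — descendants of EmailOpen are {CouponUse, StoreType}; none are in {PriorPurchase, Seasonality, WebVisits}.
Condition 2 (every backdoor path blocked by {PriorPurchase, Seasonality, WebVisits}):
  P1: blocked at fork node WebVisits ∈ conditioning set.
{PriorPurchase, Seasonality, WebVisits} satisfies the backdoor criterion.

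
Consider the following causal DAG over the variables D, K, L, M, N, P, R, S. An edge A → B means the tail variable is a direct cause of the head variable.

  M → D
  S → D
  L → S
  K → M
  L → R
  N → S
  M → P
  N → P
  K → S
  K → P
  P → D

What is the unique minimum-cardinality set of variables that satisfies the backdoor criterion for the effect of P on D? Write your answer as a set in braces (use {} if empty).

{M, S}

Variables eligible for adjustment (non-descendants of P, excluding P and D): {K, L, M, N, R, S}.
Backdoor paths from P to D:
  P1: P <- K -> M -> D
  P2: P <- K -> S -> D
  P3: P <- M <- K -> S -> D
  P4: P <- M -> D
  P5: P <- N -> S <- K -> M -> D
  P6: P <- N -> S -> D
The empty set is not sufficient: P1 (P <- K -> M -> D) has no collider blocking it and no conditioned non-collider, so it is open.
Try {M, S}:
  P1: blocked at chain node M ∈ conditioning set.
  P2: blocked at chain node S ∈ conditioning set.
  P3: blocked at chain node M ∈ conditioning set.
  P4: blocked at fork node M ∈ conditioning set.
  P5: blocked at chain node M ∈ conditioning set.
  P6: blocked at chain node S ∈ conditioning set.
{M, S} contains no descendant of P and blocks every backdoor path.
Every element of {M, S} is needed (dropping M leaves P1 open; dropping S leaves P2 open), so no proper subset is valid.
Among all size-2 subsets of the eligible variables, only {M, S} blocks every backdoor path, so it is the unique smallest valid adjustment set.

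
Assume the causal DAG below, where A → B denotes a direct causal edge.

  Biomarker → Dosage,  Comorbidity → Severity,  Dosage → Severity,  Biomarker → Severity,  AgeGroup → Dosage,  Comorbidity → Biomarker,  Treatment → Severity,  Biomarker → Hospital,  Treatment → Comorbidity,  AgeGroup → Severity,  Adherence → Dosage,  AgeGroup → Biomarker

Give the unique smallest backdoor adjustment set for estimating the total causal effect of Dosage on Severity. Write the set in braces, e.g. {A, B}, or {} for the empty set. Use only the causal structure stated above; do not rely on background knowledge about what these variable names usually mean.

{AgeGroup, Biomarker}

Variables eligible for adjustment (non-descendants of Dosage, excluding Dosage and Severity): {Adherence, AgeGroup, Biomarker, Comorbidity, Hospital, Treatment}.
Backdoor paths from Dosage to Severity:
  P1: Dosage <- AgeGroup -> Biomarker <- Comorbidity <- Treatment -> Severity
  P2: Dosage <- AgeGroup -> Biomarker <- Comorbidity -> Severity
  P3: Dosage <- AgeGroup -> Biomarker -> Severity
  P4: Dosage <- AgeGroup -> Severity
  P5: Dosage <- Biomarker <- Comorbidity <- Treatment -> Severity
  P6: Dosage <- Biomarker <- Comorbidity -> Severity
  P7: Dosage <- Biomarker <- AgeGroup -> Severity
  P8: Dosage <- Biomarker -> Severity
The empty set is not sufficient: P3 (Dosage <- AgeGroup -> Biomarker -> Severity) has no collider blocking it and no conditioned non-collider, so it is open.
Try {AgeGroup, Biomarker}:
  P1: blocked at fork node AgeGroup ∈ conditioning set.
  P2: blocked at fork node AgeGroup ∈ conditioning set.
  P3: blocked at fork node AgeGroup ∈ conditioning set.
  P4: blocked at fork node AgeGroup ∈ conditioning set.
  P5: blocked at chain node Biomarker ∈ conditioning set.
  P6: blocked at chain node Biomarker ∈ conditioning set.
  P7: blocked at chain node Biomarker ∈ conditioning set.
  P8: blocked at fork node Biomarker ∈ conditioning set.
{AgeGroup, Biomarker} contains no descendant of Dosage and blocks every backdoor path.
Every element of {AgeGroup, Biomarker} is needed (dropping AgeGroup leaves P1 open; dropping Biomarker leaves P5 open), so no proper subset is valid.
Among all size-2 subsets of the eligible variables, only {AgeGroup, Biomarker} blocks every backdoor path, so it is the unique smallest valid adjustment set.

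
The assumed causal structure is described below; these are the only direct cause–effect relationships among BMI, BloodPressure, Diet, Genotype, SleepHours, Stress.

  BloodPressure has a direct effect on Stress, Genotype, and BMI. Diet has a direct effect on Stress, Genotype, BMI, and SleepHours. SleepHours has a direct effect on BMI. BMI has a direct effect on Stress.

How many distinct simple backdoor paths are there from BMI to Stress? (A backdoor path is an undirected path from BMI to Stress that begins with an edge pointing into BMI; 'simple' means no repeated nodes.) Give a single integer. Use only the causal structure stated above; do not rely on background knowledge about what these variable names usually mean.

6

A backdoor path from BMI to Stress is any simple undirected path whose first edge points into BMI (i.e. leaves BMI via a parent).
Parents of BMI: {BloodPressure, Diet, SleepHours}.
Enumerating:
  P1: BMI <- BloodPressure -> Genotype <- Diet -> Stress
  P2: BMI <- BloodPressure -> Stress
  P3: BMI <- Diet -> Genotype <- BloodPressure -> Stress
  P4: BMI <- Diet -> Stress
  P5: BMI <- SleepHours <- Diet -> Genotype <- BloodPressure -> Stress
  P6: BMI <- SleepHours <- Diet -> Stress
That exhausts the simple backdoor paths. Count: 6.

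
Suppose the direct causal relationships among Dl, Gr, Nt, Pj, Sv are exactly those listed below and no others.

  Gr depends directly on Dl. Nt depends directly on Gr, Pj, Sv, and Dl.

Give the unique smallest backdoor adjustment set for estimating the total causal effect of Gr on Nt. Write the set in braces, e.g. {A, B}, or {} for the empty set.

Variables eligible for adjustment (non-descendants of Gr, excluding Gr and Nt): {Dl, Pj, Sv}.
Backdoor paths from Gr to Nt:
  P1: Gr <- Dl -> Nt
The empty set is not sufficient: P1 (Gr <- Dl -> Nt) has no collider blocking it and no conditioned non-collider, so it is open.
Try {Dl}:
  P1: blocked at fork node Dl ∈ conditioning set.
{Dl} contains no descendant of Gr and blocks every backdoor path.
No other singleton works — e.g. {Pj} leaves P1 open — so {Dl} is the unique smallest valid adjustment set.

{Dl}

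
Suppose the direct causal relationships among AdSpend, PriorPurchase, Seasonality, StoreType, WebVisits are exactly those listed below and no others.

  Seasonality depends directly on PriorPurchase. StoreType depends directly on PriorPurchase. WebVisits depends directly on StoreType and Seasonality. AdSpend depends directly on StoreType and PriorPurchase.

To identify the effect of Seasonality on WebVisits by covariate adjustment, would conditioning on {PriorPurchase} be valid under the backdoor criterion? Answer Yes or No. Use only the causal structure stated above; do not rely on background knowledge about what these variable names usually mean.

Yes

Backdoor paths from Seasonality to WebVisits (paths whose first edge points into Seasonality):
  P1: Seasonality <- PriorPurchase -> StoreType -> WebVisits
  P2: Seasonality <- PriorPurchase -> AdSpend <- StoreType -> WebVisits
Condition 1 (no descendant of Seasonality in the set): holds — descendants of Seasonality are {WebVisits}; none are in {PriorPurchase}.
Condition 2 (every backdoor path blocked by {PriorPurchase}):
  P1: blocked at fork node PriorPurchase ∈ conditioning set.
  P2: blocked at fork node PriorPurchase ∈ conditioning set.
{PriorPurchase} satisfies the backdoor criterion.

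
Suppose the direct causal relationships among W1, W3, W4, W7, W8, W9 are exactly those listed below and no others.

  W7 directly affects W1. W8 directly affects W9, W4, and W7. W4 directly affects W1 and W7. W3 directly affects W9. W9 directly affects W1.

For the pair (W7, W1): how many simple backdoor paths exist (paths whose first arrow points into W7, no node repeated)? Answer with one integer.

A backdoor path from W7 to W1 is any simple undirected path whose first edge points into W7 (i.e. leaves W7 via a parent).
Parents of W7: {W4, W8}.
Enumerating:
  P1: W7 <- W8 -> W4 -> W1
  P2: W7 <- W8 -> W9 -> W1
  P3: W7 <- W4 <- W8 -> W9 -> W1
  P4: W7 <- W4 -> W1
That exhausts the simple backdoor paths. Count: 4.

4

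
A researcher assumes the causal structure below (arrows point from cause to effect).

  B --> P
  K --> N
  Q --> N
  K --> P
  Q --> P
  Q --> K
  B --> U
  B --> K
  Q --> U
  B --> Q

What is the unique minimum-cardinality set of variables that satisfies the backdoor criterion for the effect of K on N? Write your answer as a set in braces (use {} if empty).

{Q}

Variables eligible for adjustment (non-descendants of K, excluding K and N): {B, Q, U}.
Backdoor paths from K to N:
  P1: K <- B -> Q -> N
  P2: K <- B -> U <- Q -> N
  P3: K <- B -> P <- Q -> N
  P4: K <- Q -> N
The empty set is not sufficient: P1 (K <- B -> Q -> N) has no collider blocking it and no conditioned non-collider, so it is open.
Try {Q}:
  P1: blocked at chain node Q ∈ conditioning set.
  P2: blocked at collider U (neither it nor any descendant is in the conditioning set).
  P3: blocked at collider P (neither it nor any descendant is in the conditioning set).
  P4: blocked at fork node Q ∈ conditioning set.
{Q} contains no descendant of K and blocks every backdoor path.
No other singleton works — e.g. {B} leaves P4 open — so {Q} is the unique smallest valid adjustment set.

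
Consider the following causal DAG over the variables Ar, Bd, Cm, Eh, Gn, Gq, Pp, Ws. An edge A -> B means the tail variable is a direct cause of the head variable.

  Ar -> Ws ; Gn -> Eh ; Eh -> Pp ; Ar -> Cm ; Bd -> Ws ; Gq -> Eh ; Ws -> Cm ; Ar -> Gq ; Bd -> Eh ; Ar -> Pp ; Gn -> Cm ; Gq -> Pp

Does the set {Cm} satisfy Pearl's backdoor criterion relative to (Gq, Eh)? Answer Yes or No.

No

Backdoor paths from Gq to Eh (paths whose first edge points into Gq):
  P1: Gq <- Ar -> Ws <- Bd -> Eh
  P2: Gq <- Ar -> Ws -> Cm <- Gn -> Eh
  P3: Gq <- Ar -> Cm <- Gn -> Eh
  P4: Gq <- Ar -> Cm <- Ws <- Bd -> Eh
  P5: Gq <- Ar -> Pp <- Eh
Condition 1 (no descendant of Gq in the set): holds — descendants of Gq are {Eh, Pp}; none are in {Cm}.
Condition 2 (every backdoor path blocked by {Cm}):
  P1: open — collider(s) Ws are conditioned on (or have a conditioned descendant) and no non-collider on the path is in the set.
  P2: open — collider(s) Cm are conditioned on (or have a conditioned descendant) and no non-collider on the path is in the set.
  P3: open — collider(s) Cm are conditioned on (or have a conditioned descendant) and no non-collider on the path is in the set.
  P4: open — collider(s) Cm are conditioned on (or have a conditioned descendant) and no non-collider on the path is in the set.
  P5: blocked at collider Pp (neither it nor any descendant is in the conditioning set).
{Cm} does not satisfy the backdoor criterion.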